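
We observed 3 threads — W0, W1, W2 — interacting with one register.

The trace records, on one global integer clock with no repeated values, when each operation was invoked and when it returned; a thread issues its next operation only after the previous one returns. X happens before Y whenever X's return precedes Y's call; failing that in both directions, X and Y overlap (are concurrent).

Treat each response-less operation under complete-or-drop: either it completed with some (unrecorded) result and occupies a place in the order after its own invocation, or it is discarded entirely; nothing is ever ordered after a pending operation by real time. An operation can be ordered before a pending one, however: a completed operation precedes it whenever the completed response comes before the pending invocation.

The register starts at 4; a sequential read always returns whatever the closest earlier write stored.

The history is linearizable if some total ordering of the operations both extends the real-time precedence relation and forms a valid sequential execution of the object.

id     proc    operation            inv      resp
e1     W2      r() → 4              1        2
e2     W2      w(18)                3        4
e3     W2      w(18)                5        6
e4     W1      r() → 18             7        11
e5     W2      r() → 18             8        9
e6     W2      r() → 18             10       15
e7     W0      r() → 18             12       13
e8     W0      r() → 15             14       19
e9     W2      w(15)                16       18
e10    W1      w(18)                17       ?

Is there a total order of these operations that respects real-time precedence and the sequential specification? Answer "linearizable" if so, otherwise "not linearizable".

linearizable

one valid linearization: e1, e2, e3, e4, e5, e6, e7, e9, e8
after step 1 (e1 r() → 4): value 4
after step 2 (e2 w(18)): value 18
after step 3 (e3 w(18)): value 18
after step 4 (e4 r() → 18): value 18
after step 5 (e5 r() → 18): value 18
after step 6 (e6 r() → 18): value 18
after step 7 (e7 r() → 18): value 18
after step 8 (e9 w(15)): value 15
after step 9 (e8 r() → 15): value 15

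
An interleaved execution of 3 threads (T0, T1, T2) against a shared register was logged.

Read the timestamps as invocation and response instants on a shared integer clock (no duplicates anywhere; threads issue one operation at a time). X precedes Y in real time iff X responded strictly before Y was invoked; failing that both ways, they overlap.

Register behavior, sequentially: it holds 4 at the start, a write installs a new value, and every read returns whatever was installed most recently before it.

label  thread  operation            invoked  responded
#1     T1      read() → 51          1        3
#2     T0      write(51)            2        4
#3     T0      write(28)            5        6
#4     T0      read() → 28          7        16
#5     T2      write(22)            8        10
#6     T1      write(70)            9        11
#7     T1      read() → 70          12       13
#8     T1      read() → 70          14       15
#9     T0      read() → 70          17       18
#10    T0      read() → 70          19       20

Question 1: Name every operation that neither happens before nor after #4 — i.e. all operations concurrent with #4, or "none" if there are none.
Answer: #5, #6, #7, #8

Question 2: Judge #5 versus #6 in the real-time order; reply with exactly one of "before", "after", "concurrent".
Answer: concurrent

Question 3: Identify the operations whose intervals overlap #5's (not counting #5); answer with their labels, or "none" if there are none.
Answer: #4, #6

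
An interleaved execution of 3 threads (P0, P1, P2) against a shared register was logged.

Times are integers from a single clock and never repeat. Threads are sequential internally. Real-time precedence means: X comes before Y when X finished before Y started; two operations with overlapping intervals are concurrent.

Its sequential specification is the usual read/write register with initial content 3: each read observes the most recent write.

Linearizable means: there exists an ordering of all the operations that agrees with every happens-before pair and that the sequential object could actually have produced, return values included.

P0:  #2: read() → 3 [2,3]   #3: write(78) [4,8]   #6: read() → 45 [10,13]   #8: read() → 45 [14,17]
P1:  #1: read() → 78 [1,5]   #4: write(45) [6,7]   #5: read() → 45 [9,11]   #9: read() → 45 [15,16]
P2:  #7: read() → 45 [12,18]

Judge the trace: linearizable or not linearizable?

one valid linearization: #2, #3, #1, #4, #5, #6, #7, #8, #9
after step 1 (#2 read() → 3): value 3
after step 2 (#3 write(78)): value 78
after step 3 (#1 read() → 78): value 78
after step 4 (#4 write(45)): value 45
after step 5 (#5 read() → 45): value 45
after step 6 (#6 read() → 45): value 45
after step 7 (#7 read() → 45): value 45
after step 8 (#8 read() → 45): value 45
after step 9 (#9 read() → 45): value 45

linearizable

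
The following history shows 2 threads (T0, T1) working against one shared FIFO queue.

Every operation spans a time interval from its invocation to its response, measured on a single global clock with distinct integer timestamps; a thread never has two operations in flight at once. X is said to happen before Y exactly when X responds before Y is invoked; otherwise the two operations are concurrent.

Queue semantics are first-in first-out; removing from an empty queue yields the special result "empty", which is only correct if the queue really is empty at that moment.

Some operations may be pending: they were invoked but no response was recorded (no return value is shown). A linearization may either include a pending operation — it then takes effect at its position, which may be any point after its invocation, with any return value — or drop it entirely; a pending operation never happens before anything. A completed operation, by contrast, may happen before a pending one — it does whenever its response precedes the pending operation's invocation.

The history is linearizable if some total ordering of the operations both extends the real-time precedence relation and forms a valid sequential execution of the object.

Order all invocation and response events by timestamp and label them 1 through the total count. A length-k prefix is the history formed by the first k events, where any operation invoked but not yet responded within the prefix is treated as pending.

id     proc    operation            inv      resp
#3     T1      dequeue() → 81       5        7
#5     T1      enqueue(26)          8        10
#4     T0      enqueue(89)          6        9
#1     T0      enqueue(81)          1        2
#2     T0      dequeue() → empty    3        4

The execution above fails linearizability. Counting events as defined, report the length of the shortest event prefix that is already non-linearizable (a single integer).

4

one valid order for events 1..3 is #1:
after step 1 (#1 enqueue(81)): queue <81>
at event 4 (#2's time-4 response) nothing linearizes any more
sample order #1, #2 stalls at step 2 — #2 dequeue() → empty has no legal effect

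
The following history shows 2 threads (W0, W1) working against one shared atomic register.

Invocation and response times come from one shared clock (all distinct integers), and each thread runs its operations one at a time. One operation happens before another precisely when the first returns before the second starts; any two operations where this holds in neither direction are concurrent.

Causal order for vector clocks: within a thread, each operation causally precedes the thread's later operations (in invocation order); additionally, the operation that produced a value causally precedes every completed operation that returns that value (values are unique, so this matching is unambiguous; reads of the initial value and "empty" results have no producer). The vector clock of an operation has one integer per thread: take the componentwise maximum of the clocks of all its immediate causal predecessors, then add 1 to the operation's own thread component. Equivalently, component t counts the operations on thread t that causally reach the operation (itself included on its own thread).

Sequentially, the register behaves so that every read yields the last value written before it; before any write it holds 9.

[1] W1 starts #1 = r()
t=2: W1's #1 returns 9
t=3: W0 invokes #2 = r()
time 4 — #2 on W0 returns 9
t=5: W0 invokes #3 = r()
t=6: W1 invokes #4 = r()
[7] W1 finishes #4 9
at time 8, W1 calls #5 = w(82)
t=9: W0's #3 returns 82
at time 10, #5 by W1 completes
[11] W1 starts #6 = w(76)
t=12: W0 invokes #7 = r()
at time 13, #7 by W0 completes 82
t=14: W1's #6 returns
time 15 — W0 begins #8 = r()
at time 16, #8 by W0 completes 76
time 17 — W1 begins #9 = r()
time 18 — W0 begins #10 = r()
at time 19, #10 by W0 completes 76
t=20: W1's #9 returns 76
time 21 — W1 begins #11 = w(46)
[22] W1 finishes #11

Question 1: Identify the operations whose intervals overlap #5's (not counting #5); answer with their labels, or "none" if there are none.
#3

overlap test against #5 [8,10]: concurrent iff the interval meets 8..10
#1 [1,2]: before
#2 [3,4]: before
#3 [5,9]: concurrent
#4 [6,7]: before
#6 [11,14]: after
#7 [12,13]: after
#8 [15,16]: after
#9 [17,20]: after
#10 [18,19]: after
#11 [21,22]: after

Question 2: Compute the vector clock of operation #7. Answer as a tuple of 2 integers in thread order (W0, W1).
(3, 3)

VC(#1, invoked at 1): no causal predecessors; +1 on W1 → (0, 1)
VC(#2, invoked at 3): no causal predecessors; +1 on W0 → (1, 0)
from VC(#1)=(0, 1), #4 (invoked 6) maxes components and bumps W1 → (0, 2)
from VC(#4)=(0, 2), #5 (invoked 8) maxes components and bumps W1 → (0, 3)
from VC(#5)=(0, 3), #6 (invoked 11) maxes components and bumps W1 → (0, 4)
from VC(#6)=(0, 4), #9 (invoked 17) maxes components and bumps W1 → (0, 5)
from VC(#2)=(1, 0), VC(#5)=(0, 3), #3 (invoked 5) maxes components and bumps W0 → (2, 3)
from VC(#9)=(0, 5), #11 (invoked 21) maxes components and bumps W1 → (0, 6)
from VC(#3)=(2, 3), VC(#5)=(0, 3), #7 (invoked 12) maxes components and bumps W0 → (3, 3)
from VC(#6)=(0, 4), VC(#7)=(3, 3), #8 (invoked 15) maxes components and bumps W0 → (4, 4)
from VC(#6)=(0, 4), VC(#8)=(4, 4), #10 (invoked 18) maxes components and bumps W0 → (5, 4)
target: VC(#7) = (3, 3)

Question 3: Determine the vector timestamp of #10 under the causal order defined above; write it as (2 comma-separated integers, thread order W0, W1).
(5, 4)

no predecessors for #1 (invoked 1): W1 increments from zero → (0, 1)
no predecessors for #2 (invoked 3): W0 increments from zero → (1, 0)
VC(#4, invoked at 6): max of VC(#1)=(0, 1), then +1 on thread W1 → (0, 2)
VC(#5, invoked at 8): max of VC(#4)=(0, 2), then +1 on thread W1 → (0, 3)
VC(#6, invoked at 11): max of VC(#5)=(0, 3), then +1 on thread W1 → (0, 4)
VC(#9, invoked at 17): max of VC(#6)=(0, 4), then +1 on thread W1 → (0, 5)
VC(#3, invoked at 5): max of VC(#2)=(1, 0), VC(#5)=(0, 3), then +1 on thread W0 → (2, 3)
VC(#11, invoked at 21): max of VC(#9)=(0, 5), then +1 on thread W1 → (0, 6)
VC(#7, invoked at 12): max of VC(#3)=(2, 3), VC(#5)=(0, 3), then +1 on thread W0 → (3, 3)
VC(#8, invoked at 15): max of VC(#6)=(0, 4), VC(#7)=(3, 3), then +1 on thread W0 → (4, 4)
VC(#10, invoked at 18): max of VC(#6)=(0, 4), VC(#8)=(4, 4), then +1 on thread W0 → (5, 4)
target: VC(#10) = (5, 4)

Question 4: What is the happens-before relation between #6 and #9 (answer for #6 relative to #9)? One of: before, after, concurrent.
before

#6 spans [11,14], #9 spans [17,20]
resp(#6)=14 < inv(#9)=17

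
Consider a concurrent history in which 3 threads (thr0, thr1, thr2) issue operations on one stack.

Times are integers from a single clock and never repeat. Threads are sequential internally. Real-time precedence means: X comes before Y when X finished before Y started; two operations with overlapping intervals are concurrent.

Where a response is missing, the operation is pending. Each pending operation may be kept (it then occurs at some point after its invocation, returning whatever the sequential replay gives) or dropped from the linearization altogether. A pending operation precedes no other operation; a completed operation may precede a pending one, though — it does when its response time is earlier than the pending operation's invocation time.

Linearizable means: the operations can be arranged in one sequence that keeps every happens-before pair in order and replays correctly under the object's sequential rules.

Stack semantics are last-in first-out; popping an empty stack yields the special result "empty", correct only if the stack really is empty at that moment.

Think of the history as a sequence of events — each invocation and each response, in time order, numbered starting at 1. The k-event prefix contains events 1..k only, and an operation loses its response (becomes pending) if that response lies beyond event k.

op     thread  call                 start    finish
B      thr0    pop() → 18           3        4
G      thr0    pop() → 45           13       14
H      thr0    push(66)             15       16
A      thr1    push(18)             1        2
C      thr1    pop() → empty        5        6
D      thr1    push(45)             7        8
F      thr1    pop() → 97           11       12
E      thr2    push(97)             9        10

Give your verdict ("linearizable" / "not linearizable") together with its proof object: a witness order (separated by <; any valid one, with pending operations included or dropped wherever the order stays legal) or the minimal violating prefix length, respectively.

linearizable — witness: A < B < C < D < E < F < G < H

1. A push(18), leaving stack <18>
2. B pop() → 18, leaving stack <>
3. C pop() → empty, leaving stack <>
4. D push(45), leaving stack <45>
5. E push(97), leaving stack <45,97>
6. F pop() → 97, leaving stack <45>
7. G pop() → 45, leaving stack <>
8. H push(66), leaving stack <66>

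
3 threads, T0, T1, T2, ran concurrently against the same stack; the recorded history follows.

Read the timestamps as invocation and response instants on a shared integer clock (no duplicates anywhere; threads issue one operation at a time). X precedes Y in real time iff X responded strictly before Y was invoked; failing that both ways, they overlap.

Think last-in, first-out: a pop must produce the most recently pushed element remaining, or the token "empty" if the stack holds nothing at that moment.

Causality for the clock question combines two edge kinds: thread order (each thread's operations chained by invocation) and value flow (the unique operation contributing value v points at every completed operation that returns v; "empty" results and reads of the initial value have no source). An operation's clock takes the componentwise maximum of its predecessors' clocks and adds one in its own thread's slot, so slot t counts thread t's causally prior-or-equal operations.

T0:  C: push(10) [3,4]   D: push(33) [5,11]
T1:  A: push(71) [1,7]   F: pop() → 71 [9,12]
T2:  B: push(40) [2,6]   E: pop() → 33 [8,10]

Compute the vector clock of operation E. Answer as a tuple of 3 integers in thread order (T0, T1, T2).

(2, 0, 2)

B, invoked 2, has no incoming edges; only T2's bump applies → (0, 0, 1)
A, invoked 1, has no incoming edges; only T1's bump applies → (0, 1, 0)
C, invoked 3, has no incoming edges; only T0's bump applies → (1, 0, 0)
F (invocation 9): componentwise max over VC(A)=(0, 1, 0), +1 at T1, giving (0, 2, 0)
D (invocation 5): componentwise max over VC(C)=(1, 0, 0), +1 at T0, giving (2, 0, 0)
E (invocation 8): componentwise max over VC(B)=(0, 0, 1), VC(D)=(2, 0, 0), +1 at T2, giving (2, 0, 2)
target: VC(E) = (2, 0, 2)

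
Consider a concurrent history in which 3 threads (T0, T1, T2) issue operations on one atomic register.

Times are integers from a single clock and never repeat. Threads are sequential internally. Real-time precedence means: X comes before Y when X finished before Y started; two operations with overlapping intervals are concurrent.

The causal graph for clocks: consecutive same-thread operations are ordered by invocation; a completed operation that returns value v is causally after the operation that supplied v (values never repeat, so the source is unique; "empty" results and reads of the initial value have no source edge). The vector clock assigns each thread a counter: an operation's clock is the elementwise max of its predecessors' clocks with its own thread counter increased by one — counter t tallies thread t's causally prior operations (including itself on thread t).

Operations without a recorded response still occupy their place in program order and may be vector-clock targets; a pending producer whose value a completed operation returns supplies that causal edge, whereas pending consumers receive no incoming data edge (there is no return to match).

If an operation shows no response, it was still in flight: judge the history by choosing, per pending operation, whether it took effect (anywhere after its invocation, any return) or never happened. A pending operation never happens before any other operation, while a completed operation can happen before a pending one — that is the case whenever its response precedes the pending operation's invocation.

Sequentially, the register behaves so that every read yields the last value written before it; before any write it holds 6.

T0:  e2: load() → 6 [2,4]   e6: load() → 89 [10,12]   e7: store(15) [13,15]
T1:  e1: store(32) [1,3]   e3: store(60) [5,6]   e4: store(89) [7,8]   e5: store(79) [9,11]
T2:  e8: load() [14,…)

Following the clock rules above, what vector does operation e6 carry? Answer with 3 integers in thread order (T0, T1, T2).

e8 (invocation 14): nothing precedes it; T2's component alone gives (0, 0, 1)
e1 (invocation 1): nothing precedes it; T1's component alone gives (0, 1, 0)
e2 (invocation 2): nothing precedes it; T0's component alone gives (1, 0, 0)
invoked at 5, e3 merges VC(e1)=(0, 1, 0) and bumps T1's slot → (0, 2, 0)
invoked at 7, e4 merges VC(e3)=(0, 2, 0) and bumps T1's slot → (0, 3, 0)
invoked at 9, e5 merges VC(e4)=(0, 3, 0) and bumps T1's slot → (0, 4, 0)
invoked at 10, e6 merges VC(e2)=(1, 0, 0), VC(e4)=(0, 3, 0) and bumps T0's slot → (2, 3, 0)
invoked at 13, e7 merges VC(e6)=(2, 3, 0) and bumps T0's slot → (3, 3, 0)
target: VC(e6) = (2, 3, 0)

(2, 3, 0)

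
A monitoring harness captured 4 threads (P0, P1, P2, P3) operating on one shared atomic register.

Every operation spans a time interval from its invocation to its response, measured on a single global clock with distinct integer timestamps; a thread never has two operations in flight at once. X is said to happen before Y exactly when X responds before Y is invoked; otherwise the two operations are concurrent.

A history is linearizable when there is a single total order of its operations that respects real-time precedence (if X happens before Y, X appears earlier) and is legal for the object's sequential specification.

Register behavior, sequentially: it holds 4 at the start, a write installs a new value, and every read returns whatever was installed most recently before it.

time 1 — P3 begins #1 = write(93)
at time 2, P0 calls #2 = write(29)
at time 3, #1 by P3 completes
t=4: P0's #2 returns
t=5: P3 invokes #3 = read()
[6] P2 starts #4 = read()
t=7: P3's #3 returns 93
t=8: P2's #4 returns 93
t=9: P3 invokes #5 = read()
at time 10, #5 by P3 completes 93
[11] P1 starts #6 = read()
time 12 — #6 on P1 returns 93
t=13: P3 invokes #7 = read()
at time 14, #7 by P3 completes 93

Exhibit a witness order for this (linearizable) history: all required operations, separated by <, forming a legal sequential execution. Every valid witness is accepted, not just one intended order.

#2 < #1 < #3 < #4 < #5 < #6 < #7

1. #2 write(29), leaving value 29
2. #1 write(93), leaving value 93
3. #3 read() → 93, leaving value 93
4. #4 read() → 93, leaving value 93
5. #5 read() → 93, leaving value 93
6. #6 read() → 93, leaving value 93
7. #7 read() → 93, leaving value 93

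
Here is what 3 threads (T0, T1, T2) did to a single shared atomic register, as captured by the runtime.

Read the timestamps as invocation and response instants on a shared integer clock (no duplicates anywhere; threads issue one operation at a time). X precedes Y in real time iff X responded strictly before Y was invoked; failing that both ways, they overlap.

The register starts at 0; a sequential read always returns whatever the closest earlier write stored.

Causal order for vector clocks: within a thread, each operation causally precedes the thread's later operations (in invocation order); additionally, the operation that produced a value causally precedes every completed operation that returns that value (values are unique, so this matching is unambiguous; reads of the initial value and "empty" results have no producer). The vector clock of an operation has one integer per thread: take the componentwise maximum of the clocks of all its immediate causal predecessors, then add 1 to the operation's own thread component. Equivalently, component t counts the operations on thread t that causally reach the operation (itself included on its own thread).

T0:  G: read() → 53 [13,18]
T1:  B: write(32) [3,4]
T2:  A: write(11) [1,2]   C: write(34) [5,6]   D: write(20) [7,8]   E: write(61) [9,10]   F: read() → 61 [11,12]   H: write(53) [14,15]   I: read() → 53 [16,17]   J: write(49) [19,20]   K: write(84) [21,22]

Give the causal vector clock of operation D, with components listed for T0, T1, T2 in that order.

(0, 0, 3)

invoked at 1, A has no predecessors; its own T2 bump gives (0, 0, 1)
invoked at 3, B has no predecessors; its own T1 bump gives (0, 1, 0)
from VC(A)=(0, 0, 1), C (invoked 5) maxes components and bumps T2 → (0, 0, 2)
from VC(C)=(0, 0, 2), D (invoked 7) maxes components and bumps T2 → (0, 0, 3)
from VC(D)=(0, 0, 3), E (invoked 9) maxes components and bumps T2 → (0, 0, 4)
from VC(E)=(0, 0, 4), F (invoked 11) maxes components and bumps T2 → (0, 0, 5)
from VC(F)=(0, 0, 5), H (invoked 14) maxes components and bumps T2 → (0, 0, 6)
from VC(H)=(0, 0, 6), I (invoked 16) maxes components and bumps T2 → (0, 0, 7)
from VC(H)=(0, 0, 6), G (invoked 13) maxes components and bumps T0 → (1, 0, 6)
from VC(I)=(0, 0, 7), J (invoked 19) maxes components and bumps T2 → (0, 0, 8)
from VC(J)=(0, 0, 8), K (invoked 21) maxes components and bumps T2 → (0, 0, 9)
target: VC(D) = (0, 0, 3)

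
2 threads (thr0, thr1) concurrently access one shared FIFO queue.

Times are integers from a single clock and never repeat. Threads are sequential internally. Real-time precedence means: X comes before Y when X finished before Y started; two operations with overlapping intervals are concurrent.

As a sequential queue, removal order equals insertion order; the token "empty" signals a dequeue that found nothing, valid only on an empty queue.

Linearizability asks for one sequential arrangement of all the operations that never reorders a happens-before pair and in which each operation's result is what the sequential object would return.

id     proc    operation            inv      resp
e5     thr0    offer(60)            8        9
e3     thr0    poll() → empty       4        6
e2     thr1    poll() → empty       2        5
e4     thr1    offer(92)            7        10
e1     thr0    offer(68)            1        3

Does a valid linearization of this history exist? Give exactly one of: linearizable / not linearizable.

prefix check: 1..5 passes, 1..6 fails once e3's time-6 response joins
3 orders of the 3 completed FIFO queue ops respect real time; none is legal
sample order e1, e2, e3 stalls at step 2 — e2 poll() → empty has no legal effect
sample order e1, e3, e2 stalls at step 2 — e3 poll() → empty has no legal effect

not linearizable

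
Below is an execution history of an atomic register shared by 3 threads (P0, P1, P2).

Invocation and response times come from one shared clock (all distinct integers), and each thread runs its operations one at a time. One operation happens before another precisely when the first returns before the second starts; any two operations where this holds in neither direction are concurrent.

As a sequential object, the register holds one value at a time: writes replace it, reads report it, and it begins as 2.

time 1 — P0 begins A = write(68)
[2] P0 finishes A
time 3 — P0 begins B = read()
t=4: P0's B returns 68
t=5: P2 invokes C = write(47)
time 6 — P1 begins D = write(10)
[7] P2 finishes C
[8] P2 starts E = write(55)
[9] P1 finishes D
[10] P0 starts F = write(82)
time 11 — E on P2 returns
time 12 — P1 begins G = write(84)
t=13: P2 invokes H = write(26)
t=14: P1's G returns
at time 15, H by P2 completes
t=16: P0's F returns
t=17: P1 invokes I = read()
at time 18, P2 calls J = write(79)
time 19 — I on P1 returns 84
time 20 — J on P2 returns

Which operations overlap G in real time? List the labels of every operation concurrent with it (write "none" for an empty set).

F, H

overlap test against G [12,14]: concurrent iff the interval meets 12..14
A [1,2]: before
B [3,4]: before
C [5,7]: before
D [6,9]: before
E [8,11]: before
F [10,16]: concurrent
H [13,15]: concurrent
I [17,19]: after
J [18,20]: after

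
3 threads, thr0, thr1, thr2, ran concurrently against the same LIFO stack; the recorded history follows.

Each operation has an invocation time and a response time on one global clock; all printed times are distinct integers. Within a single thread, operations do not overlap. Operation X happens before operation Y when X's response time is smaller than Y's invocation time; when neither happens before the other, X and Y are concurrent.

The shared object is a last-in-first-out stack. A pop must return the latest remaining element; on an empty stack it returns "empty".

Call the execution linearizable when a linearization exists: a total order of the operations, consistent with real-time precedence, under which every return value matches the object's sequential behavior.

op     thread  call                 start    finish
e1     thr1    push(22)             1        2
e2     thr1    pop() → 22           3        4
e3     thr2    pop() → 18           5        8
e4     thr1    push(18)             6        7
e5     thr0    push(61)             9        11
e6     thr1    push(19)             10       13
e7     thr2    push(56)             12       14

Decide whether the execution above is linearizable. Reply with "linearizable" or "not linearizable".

witness order: e1, e2, e4, e3, e5, e6, e7
after step 1 (e1 push(22)): stack <22>
after step 2 (e2 pop() → 22): stack <>
after step 3 (e4 push(18)): stack <18>
after step 4 (e3 pop() → 18): stack <>
after step 5 (e5 push(61)): stack <61>
after step 6 (e6 push(19)): stack <61,19>
after step 7 (e7 push(56)): stack <61,19,56>

linearizable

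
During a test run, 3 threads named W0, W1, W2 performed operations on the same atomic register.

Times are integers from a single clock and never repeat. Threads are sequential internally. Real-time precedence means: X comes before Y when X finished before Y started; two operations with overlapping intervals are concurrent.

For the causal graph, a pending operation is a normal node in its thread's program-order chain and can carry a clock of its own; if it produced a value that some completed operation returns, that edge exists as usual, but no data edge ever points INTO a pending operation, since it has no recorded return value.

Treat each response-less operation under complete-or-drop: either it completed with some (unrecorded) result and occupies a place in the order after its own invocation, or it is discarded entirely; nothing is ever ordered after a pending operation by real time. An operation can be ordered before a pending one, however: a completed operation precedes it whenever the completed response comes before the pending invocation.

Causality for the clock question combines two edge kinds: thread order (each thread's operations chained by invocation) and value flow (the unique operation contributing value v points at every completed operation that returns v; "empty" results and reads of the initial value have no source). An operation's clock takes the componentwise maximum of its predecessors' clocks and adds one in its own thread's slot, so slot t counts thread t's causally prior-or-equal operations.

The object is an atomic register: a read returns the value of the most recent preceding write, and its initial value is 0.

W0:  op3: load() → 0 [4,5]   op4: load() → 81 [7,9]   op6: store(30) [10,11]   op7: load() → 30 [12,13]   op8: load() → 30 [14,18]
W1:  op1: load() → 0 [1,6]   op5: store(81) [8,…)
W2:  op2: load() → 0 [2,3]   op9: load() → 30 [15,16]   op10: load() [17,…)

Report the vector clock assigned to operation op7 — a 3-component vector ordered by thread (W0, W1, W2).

(4, 2, 0)

VC(op2, invoked at 2): no causal predecessors; +1 on W2 → (0, 0, 1)
VC(op1, invoked at 1): no causal predecessors; +1 on W1 → (0, 1, 0)
VC(op3, invoked at 4): no causal predecessors; +1 on W0 → (1, 0, 0)
op5, invoked 8, takes VC(op1)=(0, 1, 0) under max, adds 1 for W1 → (0, 2, 0)
op4, invoked 7, takes VC(op3)=(1, 0, 0), VC(op5)=(0, 2, 0) under max, adds 1 for W0 → (2, 2, 0)
op6, invoked 10, takes VC(op4)=(2, 2, 0) under max, adds 1 for W0 → (3, 2, 0)
op7, invoked 12, takes VC(op6)=(3, 2, 0) under max, adds 1 for W0 → (4, 2, 0)
op9, invoked 15, takes VC(op2)=(0, 0, 1), VC(op6)=(3, 2, 0) under max, adds 1 for W2 → (3, 2, 2)
op8, invoked 14, takes VC(op6)=(3, 2, 0), VC(op7)=(4, 2, 0) under max, adds 1 for W0 → (5, 2, 0)
op10, invoked 17, takes VC(op9)=(3, 2, 2) under max, adds 1 for W2 → (3, 2, 3)
target: VC(op7) = (4, 2, 0)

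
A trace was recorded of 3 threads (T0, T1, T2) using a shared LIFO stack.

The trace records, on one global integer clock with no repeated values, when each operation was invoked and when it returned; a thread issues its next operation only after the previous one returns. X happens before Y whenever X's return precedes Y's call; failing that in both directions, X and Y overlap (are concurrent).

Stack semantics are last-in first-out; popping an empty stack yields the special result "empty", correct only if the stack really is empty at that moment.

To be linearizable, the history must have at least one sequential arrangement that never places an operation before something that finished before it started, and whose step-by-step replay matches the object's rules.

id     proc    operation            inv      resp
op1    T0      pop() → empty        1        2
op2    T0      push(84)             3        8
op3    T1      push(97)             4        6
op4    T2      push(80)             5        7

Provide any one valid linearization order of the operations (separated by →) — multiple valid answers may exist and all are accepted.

op1 → op2 → op3 → op4

step 1: op1 pop() → empty — stack <>
step 2: op2 push(84) — stack <84>
step 3: op3 push(97) — stack <84,97>
step 4: op4 push(80) — stack <84,97,80>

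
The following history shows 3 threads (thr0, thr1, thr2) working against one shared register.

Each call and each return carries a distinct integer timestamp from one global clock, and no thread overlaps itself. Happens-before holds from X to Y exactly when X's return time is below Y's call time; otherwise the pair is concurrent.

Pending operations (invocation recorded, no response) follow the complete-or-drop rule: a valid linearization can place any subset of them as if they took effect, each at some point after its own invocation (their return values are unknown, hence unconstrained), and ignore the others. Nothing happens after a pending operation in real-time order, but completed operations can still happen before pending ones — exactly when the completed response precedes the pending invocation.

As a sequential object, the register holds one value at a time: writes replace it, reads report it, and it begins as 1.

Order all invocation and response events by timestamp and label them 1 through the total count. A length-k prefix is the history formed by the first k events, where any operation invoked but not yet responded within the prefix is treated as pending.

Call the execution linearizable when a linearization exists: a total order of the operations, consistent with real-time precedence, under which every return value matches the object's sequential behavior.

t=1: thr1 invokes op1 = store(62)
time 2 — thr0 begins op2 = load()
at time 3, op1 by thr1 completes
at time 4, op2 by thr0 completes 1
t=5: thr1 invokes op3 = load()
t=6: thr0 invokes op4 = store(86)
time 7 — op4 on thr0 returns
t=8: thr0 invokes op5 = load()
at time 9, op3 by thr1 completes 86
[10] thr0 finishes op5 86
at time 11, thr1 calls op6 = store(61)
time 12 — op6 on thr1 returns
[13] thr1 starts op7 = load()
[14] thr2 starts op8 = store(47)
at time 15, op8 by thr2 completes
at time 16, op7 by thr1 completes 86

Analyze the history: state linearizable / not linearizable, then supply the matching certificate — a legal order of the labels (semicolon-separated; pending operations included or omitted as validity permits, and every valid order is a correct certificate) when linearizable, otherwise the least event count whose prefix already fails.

the violation lands at event 16, op7's response at time 16: events 1..15 linearize, events 1..16 do not
real-time-consistent orders of the 8 completed operations: 12 — all fail the register replay
e.g. op1, op2, op3, op4, op5, op6, op7, op8: illegal at step 2, since op2 load() → 1 cannot apply there
e.g. op1, op2, op3, op4, op5, op6, op8, op7: illegal at step 2, since op2 load() → 1 cannot apply there

not linearizable — minimal violating prefix: 16 events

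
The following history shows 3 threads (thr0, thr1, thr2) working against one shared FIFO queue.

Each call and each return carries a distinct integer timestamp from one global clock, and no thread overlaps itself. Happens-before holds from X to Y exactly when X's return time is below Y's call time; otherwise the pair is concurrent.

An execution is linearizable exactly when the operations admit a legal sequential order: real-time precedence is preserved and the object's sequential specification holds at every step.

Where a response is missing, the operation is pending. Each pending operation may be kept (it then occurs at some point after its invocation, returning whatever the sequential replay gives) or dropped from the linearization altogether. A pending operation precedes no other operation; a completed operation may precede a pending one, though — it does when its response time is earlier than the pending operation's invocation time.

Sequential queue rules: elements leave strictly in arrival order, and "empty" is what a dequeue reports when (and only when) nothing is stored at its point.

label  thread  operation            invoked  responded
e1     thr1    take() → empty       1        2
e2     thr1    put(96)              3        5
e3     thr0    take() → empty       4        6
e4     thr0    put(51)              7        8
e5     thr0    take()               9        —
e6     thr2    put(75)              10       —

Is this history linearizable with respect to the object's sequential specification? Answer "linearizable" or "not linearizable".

linearizable

one valid linearization: e1, e3, e2, e4
after step 1 (e1 take() → empty): queue <>
after step 2 (e3 take() → empty): queue <>
after step 3 (e2 put(96)): queue <96>
after step 4 (e4 put(51)): queue <96,51>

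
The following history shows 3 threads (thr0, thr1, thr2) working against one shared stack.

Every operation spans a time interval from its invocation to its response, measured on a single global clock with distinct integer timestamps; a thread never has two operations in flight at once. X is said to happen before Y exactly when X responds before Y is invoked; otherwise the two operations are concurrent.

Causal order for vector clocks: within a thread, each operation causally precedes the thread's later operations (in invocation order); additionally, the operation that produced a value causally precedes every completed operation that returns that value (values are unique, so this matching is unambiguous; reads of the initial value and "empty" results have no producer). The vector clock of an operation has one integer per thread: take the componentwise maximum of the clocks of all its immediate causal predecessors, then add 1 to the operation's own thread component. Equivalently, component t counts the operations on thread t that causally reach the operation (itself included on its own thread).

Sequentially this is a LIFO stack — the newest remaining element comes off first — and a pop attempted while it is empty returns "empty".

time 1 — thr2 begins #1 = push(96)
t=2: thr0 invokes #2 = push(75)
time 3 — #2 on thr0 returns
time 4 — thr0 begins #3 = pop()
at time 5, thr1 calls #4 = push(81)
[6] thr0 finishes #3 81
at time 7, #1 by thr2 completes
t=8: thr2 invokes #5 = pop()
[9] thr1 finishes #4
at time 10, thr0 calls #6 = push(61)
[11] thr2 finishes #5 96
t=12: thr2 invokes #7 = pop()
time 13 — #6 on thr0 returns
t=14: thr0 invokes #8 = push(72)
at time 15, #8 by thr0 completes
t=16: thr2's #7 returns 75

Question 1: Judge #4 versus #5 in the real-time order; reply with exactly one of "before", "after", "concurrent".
#4 spans [5,9], #5 spans [8,11]
the intervals overlap in both directions

concurrent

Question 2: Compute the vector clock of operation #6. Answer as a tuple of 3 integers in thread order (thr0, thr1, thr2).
no predecessors for #1 (invoked 1): thr2 increments from zero → (0, 0, 1)
no predecessors for #4 (invoked 5): thr1 increments from zero → (0, 1, 0)
no predecessors for #2 (invoked 2): thr0 increments from zero → (1, 0, 0)
#5, invoked 8, takes VC(#1)=(0, 0, 1) under max, adds 1 for thr2 → (0, 0, 2)
#3, invoked 4, takes VC(#2)=(1, 0, 0), VC(#4)=(0, 1, 0) under max, adds 1 for thr0 → (2, 1, 0)
#7, invoked 12, takes VC(#2)=(1, 0, 0), VC(#5)=(0, 0, 2) under max, adds 1 for thr2 → (1, 0, 3)
#6, invoked 10, takes VC(#3)=(2, 1, 0) under max, adds 1 for thr0 → (3, 1, 0)
#8, invoked 14, takes VC(#6)=(3, 1, 0) under max, adds 1 for thr0 → (4, 1, 0)
target: VC(#6) = (3, 1, 0)

(3, 1, 0)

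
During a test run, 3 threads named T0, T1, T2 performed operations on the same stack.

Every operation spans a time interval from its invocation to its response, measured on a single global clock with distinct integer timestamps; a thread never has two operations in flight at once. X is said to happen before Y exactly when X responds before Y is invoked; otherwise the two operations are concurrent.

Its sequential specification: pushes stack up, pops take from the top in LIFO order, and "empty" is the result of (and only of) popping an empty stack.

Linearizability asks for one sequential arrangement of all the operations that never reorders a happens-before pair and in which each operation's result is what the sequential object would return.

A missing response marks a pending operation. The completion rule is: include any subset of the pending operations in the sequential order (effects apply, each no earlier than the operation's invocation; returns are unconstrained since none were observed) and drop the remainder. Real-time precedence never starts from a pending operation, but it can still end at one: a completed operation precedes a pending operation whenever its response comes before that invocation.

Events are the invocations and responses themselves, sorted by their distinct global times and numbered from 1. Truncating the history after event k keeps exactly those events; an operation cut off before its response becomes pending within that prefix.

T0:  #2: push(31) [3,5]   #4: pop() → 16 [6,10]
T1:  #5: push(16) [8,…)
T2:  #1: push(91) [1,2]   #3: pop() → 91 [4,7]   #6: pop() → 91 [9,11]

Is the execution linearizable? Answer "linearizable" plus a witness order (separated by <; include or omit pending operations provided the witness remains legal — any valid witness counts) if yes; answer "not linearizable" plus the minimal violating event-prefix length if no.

through event 10 a valid linearization exists; event 11 (#6 responding at time 11) ends that
5 orders of the 5 completed stack ops respect real time; none is legal
including or dropping the 1 pending operation (#5) in any combination fails
for example #1, #2, #3, #4, #6 (pending dropped) fails at step 3: #3 pop() → 91 is not legal there
for example #1, #2, #3, #6, #4 (pending dropped) fails at step 3: #3 pop() → 91 is not legal there

not linearizable — minimal violating prefix: 11 events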